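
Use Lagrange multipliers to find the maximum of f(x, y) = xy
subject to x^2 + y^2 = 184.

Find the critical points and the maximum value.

Lagrange conditions: y = 2*lambda*x and x = 2*lambda*y
If x = 0 then y = 0, violating the constraint, so x, y != 0.
Dividing: y/x = x/y => x^2 = y^2 => y = x or y = -x
Constraint: 2x^2 = 184 => x^2 = 92 => x = +/-sqrt(92)
Critical points: (sqrt(92), sqrt(92)), (-sqrt(92), -sqrt(92)), (sqrt(92), -sqrt(92)), (-sqrt(92), sqrt(92))
  y = x:  xy = x^2 = 92  at (sqrt(92), sqrt(92)) and (-sqrt(92), -sqrt(92))
  y = -x: xy = -x^2 = -92 at (sqrt(92), -sqrt(92)) and (-sqrt(92), sqrt(92))
Maximum xy = 92 at (sqrt(92), sqrt(92)) and (-sqrt(92), -sqrt(92))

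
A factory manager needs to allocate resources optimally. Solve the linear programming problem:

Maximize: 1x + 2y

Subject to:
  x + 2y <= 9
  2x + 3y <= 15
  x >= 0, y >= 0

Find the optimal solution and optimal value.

Feasible vertices: (0, 0), (0, 9/2), (3, 3), (15/2, 0)
Objective 1x + 2y at each:
  (0, 0): 0
  (0, 9/2): 9
  (3, 3): 9
  (15/2, 0): 15/2
Maximum is 9 at (0, 9/2).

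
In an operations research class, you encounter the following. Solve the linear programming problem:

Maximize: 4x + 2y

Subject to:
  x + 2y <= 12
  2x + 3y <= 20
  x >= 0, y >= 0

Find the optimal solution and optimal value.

Feasible vertices: (0, 0), (0, 6), (4, 4), (10, 0)
Objective 4x + 2y at each:
  (0, 0): 0
  (0, 6): 12
  (4, 4): 24
  (10, 0): 40
Maximum is 40 at (10, 0).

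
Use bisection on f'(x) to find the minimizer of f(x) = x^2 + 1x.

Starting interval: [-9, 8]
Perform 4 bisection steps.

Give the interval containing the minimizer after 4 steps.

Finding critical point of f(x) = x^2 + 1x using bisection on f'(x) = 2x + 1.
f'(x) = 0 when x = -1/2.
Starting interval: [-9, 8]
Step 1: mid = -1/2, f'(mid) = 0, new interval = [-1/2, -1/2]
Step 2: mid = -1/2, f'(mid) = 0, new interval = [-1/2, -1/2]
Step 3: mid = -1/2, f'(mid) = 0, new interval = [-1/2, -1/2]
Step 4: mid = -1/2, f'(mid) = 0, new interval = [-1/2, -1/2]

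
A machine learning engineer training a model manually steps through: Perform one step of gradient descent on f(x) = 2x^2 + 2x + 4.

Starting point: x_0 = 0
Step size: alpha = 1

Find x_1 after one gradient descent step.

f(x) = 2x^2 + 2x + 4
f'(x) = 4x + 2
f'(0) = 4*0 + (2) = 2
x_1 = x_0 - alpha * f'(x_0) = 0 - 1 * 2 = -2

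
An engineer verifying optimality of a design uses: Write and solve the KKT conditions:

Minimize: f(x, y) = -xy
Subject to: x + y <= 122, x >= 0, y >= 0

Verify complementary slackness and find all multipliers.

Problem: min -xy s.t. x + y <= 122 (multiplier lambda), x >= 0 (mu_x), y >= 0 (mu_y)
KKT stationarity: -y + lambda - mu_x = 0, -x + lambda - mu_y = 0, with lambda, mu_x, mu_y >= 0
Complementary slackness: lambda*(x + y - 122) = 0, mu_x*x = 0, mu_y*y = 0
If lambda = 0: y = -mu_x <= 0 and x = -mu_y <= 0 force x = y = 0 with f = 0; but x = y = 61 is feasible with f = -3721 < 0, so this is not the minimum. Hence lambda > 0 and x + y = 122.
Try x > 0, y > 0 (so mu_x = mu_y = 0): y = lambda, x = lambda => x = y = lambda
x + y = 122 => 2*lambda = 122 => lambda = 61
x* = y* = 61 > 0, consistent with mu_x = mu_y = 0.
(Any feasible point with x = 0 or y = 0 has f = 0 > -3721, so the minimum is not on those boundaries.)
min(-xy) = -3721 (i.e. max xy = 3721)
Multipliers: lambda = 61, mu_x = 0, mu_y = 0
Complementary slackness: lambda*(x + y - 122) = 61*(61 + 61 - 122) = 0, mu_x*x = 0*61 = 0, mu_y*y = 0*61 = 0. Satisfied.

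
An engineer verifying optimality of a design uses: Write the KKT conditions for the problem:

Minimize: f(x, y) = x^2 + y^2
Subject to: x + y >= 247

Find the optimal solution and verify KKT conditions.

KKT conditions for min x^2 + y^2 s.t. x + y >= 247:
Stationarity: 2x = mu, 2y = mu
So x = y = mu/2.
Complementary slackness: mu*(x + y - 247) = 0
Primal feasibility: x + y >= 247; dual feasibility: mu >= 0
If mu = 0 then x = y = 0, but 0 + 0 < 247 is infeasible, so the constraint is active.
Constraint active: x + y = 2*(mu/2) = 247 => mu = 247
x = y = 247/2, f = 61009/2
Verify: stationarity 2*(247/2) = 247 = mu; primal 247/2 + 247/2 = 247 >= 247; dual mu = 247 >= 0; complementary slackness 247*(247 - 247) = 0. All KKT conditions hold.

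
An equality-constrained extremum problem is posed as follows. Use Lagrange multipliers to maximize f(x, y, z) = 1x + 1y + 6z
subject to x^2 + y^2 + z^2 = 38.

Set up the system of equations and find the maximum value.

Lagrange conditions: 1 = 2*lambda*x, 1 = 2*lambda*y, 6 = 2*lambda*z
So x:1 = y:1 = z:6, i.e. x = 1t, y = 1t, z = 6t
Constraint: t^2*(1^2 + 1^2 + 6^2) = 38
  t^2 * 38 = 38  =>  t = sqrt(1)
Maximum = 1*1t + 1*1t + 6*6t = 38*sqrt(1) = 38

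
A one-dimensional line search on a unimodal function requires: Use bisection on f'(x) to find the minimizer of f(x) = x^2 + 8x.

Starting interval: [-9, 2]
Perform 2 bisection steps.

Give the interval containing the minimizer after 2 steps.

Finding critical point of f(x) = x^2 + 8x using bisection on f'(x) = 2x + 8.
f'(x) = 0 when x = -4.
Starting interval: [-9, 2]
Step 1: mid = -7/2, f'(mid) = 1, new interval = [-9, -7/2]
Step 2: mid = -25/4, f'(mid) = -9/2, new interval = [-25/4, -7/2]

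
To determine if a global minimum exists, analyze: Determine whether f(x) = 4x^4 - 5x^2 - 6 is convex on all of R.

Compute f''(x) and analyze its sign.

f(x) = 4x^4 - 5x^2 - 6
f'(x) = 16x^3 + -10x
f''(x) = 48x^2 + -10
f''(0) = -10 < 0, so not convex near x = 0
Therefore, f is not globally convex on R.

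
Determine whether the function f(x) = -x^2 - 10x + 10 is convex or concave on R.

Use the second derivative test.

f(x) = -x^2 - 10x + 10
f'(x) = -2x - 10
f''(x) = -2
Since f''(x) = -2 < 0 for all x, f is concave on R.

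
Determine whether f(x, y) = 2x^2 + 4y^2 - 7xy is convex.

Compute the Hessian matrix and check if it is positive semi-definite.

f(x,y) = 2x^2 + 4y^2 - 7xy
Hessian H = [[4, -7], [-7, 8]]
trace(H) = 12, det(H) = -17
Eigenvalues: (12 +/- sqrt(212)) / 2 = 13.28, -1.28
Since not both eigenvalues positive, f is neither convex nor concave.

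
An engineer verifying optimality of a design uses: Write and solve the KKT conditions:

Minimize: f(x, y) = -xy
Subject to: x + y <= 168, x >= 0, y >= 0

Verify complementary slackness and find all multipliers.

Problem: min -xy s.t. x + y <= 168 (multiplier lambda), x >= 0 (mu_x), y >= 0 (mu_y)
KKT stationarity: -y + lambda - mu_x = 0, -x + lambda - mu_y = 0, with lambda, mu_x, mu_y >= 0
Complementary slackness: lambda*(x + y - 168) = 0, mu_x*x = 0, mu_y*y = 0
If lambda = 0: y = -mu_x <= 0 and x = -mu_y <= 0 force x = y = 0 with f = 0; but x = y = 84 is feasible with f = -7056 < 0, so this is not the minimum. Hence lambda > 0 and x + y = 168.
Try x > 0, y > 0 (so mu_x = mu_y = 0): y = lambda, x = lambda => x = y = lambda
x + y = 168 => 2*lambda = 168 => lambda = 84
x* = y* = 84 > 0, consistent with mu_x = mu_y = 0.
(Any feasible point with x = 0 or y = 0 has f = 0 > -7056, so the minimum is not on those boundaries.)
min(-xy) = -7056 (i.e. max xy = 7056)
Multipliers: lambda = 84, mu_x = 0, mu_y = 0
Complementary slackness: lambda*(x + y - 168) = 84*(84 + 84 - 168) = 0, mu_x*x = 0*84 = 0, mu_y*y = 0*84 = 0. Satisfied.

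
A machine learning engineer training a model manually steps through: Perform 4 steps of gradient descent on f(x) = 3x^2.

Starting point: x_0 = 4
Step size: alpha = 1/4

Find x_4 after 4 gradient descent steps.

f(x) = 3x^2, f'(x) = 6x + (0)
Step 1: f'(4) = 24, x_1 = 4 - 1/4 * 24 = -2
Step 2: f'(-2) = -12, x_2 = -2 - 1/4 * -12 = 1
Step 3: f'(1) = 6, x_3 = 1 - 1/4 * 6 = -1/2
Step 4: f'(-1/2) = -3, x_4 = -1/2 - 1/4 * -3 = 1/4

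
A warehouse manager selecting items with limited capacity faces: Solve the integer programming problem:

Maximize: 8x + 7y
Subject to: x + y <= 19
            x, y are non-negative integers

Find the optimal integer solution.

Objective: 8x + 7y, constraint: x + y <= 19
Coefficient of x is 8 >= coefficient of y is 7, so allocate the entire budget to x.
Optimal: x = 19, y = 0, value = 152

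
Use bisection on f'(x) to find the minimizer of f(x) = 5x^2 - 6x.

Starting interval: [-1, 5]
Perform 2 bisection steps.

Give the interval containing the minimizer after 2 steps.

Finding critical point of f(x) = 5x^2 - 6x using bisection on f'(x) = 10x + -6.
f'(x) = 0 when x = 3/5.
Starting interval: [-1, 5]
Step 1: mid = 2, f'(mid) = 14, new interval = [-1, 2]
Step 2: mid = 1/2, f'(mid) = -1, new interval = [1/2, 2]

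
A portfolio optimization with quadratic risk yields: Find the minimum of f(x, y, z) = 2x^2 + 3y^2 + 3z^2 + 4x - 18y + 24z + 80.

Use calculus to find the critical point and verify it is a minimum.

f(x,y,z) = 2x^2 + 3y^2 + 3z^2 + 4x - 18y + 24z + 80
df/dx = 4x + (4) = 0 => x = -1
df/dy = 6y + (-18) = 0 => y = 3
df/dz = 6z + (24) = 0 => z = -4
f(-1,3,-4) = 2*(-1)^2 + 3*(3)^2 + 3*(-4)^2 + 4*(-1) + -18*(3) + 24*(-4) + 80 = 3
Hessian is diagonal with entries 4, 6, 6 > 0, confirmed minimum.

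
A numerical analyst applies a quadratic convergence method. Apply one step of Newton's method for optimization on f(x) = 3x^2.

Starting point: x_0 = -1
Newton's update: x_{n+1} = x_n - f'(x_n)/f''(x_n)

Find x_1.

f(x) = 3x^2
f'(x) = 6x + (0), f''(x) = 6
Newton step: x_1 = x_0 - f'(x_0)/f''(x_0)
f'(-1) = -6
x_1 = -1 - -6/6 = 0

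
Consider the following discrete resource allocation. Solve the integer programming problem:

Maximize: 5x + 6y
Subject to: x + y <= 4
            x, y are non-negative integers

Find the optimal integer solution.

Objective: 5x + 6y, constraint: x + y <= 4
Coefficient of y is 6 > coefficient of x is 5, so allocate the entire budget to y.
Optimal: x = 0, y = 4, value = 24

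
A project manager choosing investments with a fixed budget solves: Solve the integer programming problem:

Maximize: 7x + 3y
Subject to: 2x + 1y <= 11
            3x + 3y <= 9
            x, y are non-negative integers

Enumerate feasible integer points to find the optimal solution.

Constraint 1: 2x + 1y <= 11
Constraint 2: 3x + 3y <= 9
Feasible x range (need y >= 0): 0 <= x <= min(11/2, 9/3) => x in {0, ..., 3}.
Enumerate feasible integer points row by row (the coefficient of y is 3 > 0, so for each x the largest feasible y gives the best value):
  x = 0: y <= min((11 - 2*0)/1, (9 - 3*0)/3) => y in {0, ..., 3}; best 7*0 + 3*3 = 9
  x = 1: y <= min((11 - 2*1)/1, (9 - 3*1)/3) => y in {0, ..., 2}; best 7*1 + 3*2 = 13
  x = 2: y <= min((11 - 2*2)/1, (9 - 3*2)/3) => y in {0, ..., 1}; best 7*2 + 3*1 = 17
  x = 3: y <= min((11 - 2*3)/1, (9 - 3*3)/3) => y in {0}; best 7*3 + 3*0 = 21
The maximum 7x + 3y = 21 is achieved at x = 3, y = 0.
Check: 2*3 + 1*0 = 6 <= 11 and 3*3 + 3*0 = 9 <= 9.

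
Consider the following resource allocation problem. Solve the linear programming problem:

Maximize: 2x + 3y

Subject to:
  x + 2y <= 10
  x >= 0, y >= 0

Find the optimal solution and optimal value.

The feasible region has vertices at [(0, 0), (10, 0), (0, 5)].
Checking objective 2x + 3y at each vertex:
  (0, 0): 2*0 + 3*0 = 0
  (10, 0): 2*10 + 3*0 = 20
  (0, 5): 2*0 + 3*5 = 15
Maximum is 20 at (10, 0).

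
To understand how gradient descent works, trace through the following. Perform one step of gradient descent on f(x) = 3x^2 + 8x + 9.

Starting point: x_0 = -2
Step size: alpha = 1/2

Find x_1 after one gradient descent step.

f(x) = 3x^2 + 8x + 9
f'(x) = 6x + 8
f'(-2) = 6*-2 + (8) = -4
x_1 = x_0 - alpha * f'(x_0) = -2 - 1/2 * -4 = 0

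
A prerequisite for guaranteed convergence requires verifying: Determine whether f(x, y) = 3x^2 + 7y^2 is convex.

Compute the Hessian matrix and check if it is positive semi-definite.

f(x,y) = 3x^2 + 7y^2
Hessian H = [[6, 0], [0, 14]]
trace(H) = 20, det(H) = 84
Eigenvalues: (20 +/- sqrt(64)) / 2 = 14, 6
Since both eigenvalues > 0, f is convex.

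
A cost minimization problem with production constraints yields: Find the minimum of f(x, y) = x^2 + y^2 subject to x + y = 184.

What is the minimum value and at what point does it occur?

Substitute y = 184 - x into f(x,y) = x^2 + y^2:
g(x) = x^2 + (184 - x)^2 = 2x^2 - 368x + 33856
g'(x) = 4x - 368 = 0  =>  x = 92
y = 184 - 92 = 92
Minimum value = 92^2 + 92^2 = 16928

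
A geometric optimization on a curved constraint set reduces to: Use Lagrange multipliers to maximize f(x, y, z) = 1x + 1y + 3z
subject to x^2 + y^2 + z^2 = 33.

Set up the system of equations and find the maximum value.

Lagrange conditions: 1 = 2*lambda*x, 1 = 2*lambda*y, 3 = 2*lambda*z
So x:1 = y:1 = z:3, i.e. x = 1t, y = 1t, z = 3t
Constraint: t^2*(1^2 + 1^2 + 3^2) = 33
  t^2 * 11 = 33  =>  t = sqrt(3)
Maximum = 1*1t + 1*1t + 3*3t = 11*sqrt(3) = sqrt(363)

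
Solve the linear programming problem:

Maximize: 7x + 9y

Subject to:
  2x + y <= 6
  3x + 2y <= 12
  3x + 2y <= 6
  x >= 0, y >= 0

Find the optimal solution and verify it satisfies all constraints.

Feasible vertices: (0, 0), (0, 3), (2, 0)
Objective 7x + 9y at each vertex:
  (0, 0): 0
  (0, 3): 27
  (2, 0): 14
Maximum is 27 at (0, 3).
Verify constraints at (x, y) = (0, 3):
  2*0 + 1*3 = 3 <= 6
  3*0 + 2*3 = 6 <= 12
  3*0 + 2*3 = 6 <= 6 (active)
  x = 0 >= 0, y = 3 >= 0. All constraints satisfied.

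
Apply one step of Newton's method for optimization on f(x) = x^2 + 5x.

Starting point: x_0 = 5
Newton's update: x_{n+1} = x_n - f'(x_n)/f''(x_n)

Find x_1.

f(x) = x^2 + 5x
f'(x) = 2x + (5), f''(x) = 2
Newton step: x_1 = x_0 - f'(x_0)/f''(x_0)
f'(5) = 15
x_1 = 5 - 15/2 = -5/2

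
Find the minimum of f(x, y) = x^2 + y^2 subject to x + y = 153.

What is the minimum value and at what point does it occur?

Substitute y = 153 - x into f(x,y) = x^2 + y^2:
g(x) = x^2 + (153 - x)^2 = 2x^2 - 306x + 23409
g'(x) = 4x - 306 = 0  =>  x = 153/2
y = 153 - 153/2 = 153/2
Minimum value = (153/2)^2 + (153/2)^2 = 23409/2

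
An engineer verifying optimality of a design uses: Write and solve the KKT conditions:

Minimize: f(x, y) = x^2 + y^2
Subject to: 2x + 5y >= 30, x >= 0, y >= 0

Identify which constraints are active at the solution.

KKT conditions for min x^2 + y^2 s.t. 2x + 5y >= 30, x >= 0, y >= 0:
Stationarity: 2x = mu*2 + mu_x, 2y = mu*5 + mu_y, with mu, mu_x, mu_y >= 0
Complementary slackness: mu*(2x + 5y - 30) = 0, mu_x*x = 0, mu_y*y = 0
(0, 0) is infeasible (2*0 + 5*0 < 30), so if mu = 0 stationarity would force x = mu_x/2 >= 0, y = mu_y/2 >= 0 with mu_x*x = mu_y*y = 0, i.e. x = y = 0: contradiction. Hence mu > 0 and 2x + 5y = 30 is active.
Try x > 0, y > 0 (so mu_x = mu_y = 0): x = 2*mu/2, y = 5*mu/2
Substitute: 2*(2*mu/2) + 5*(5*mu/2) = 30
  mu*29/2 = 30 => mu = 60/29
x* = 60/29 > 0, y* = 150/29 > 0, consistent with mu_x = mu_y = 0.
f is convex and the constraints are linear, so this KKT point is the global minimum.
f* = 900/29
Active constraints: 2x + 5y >= 30 (holds with equality, mu = 60/29 > 0); x >= 0 and y >= 0 are inactive (mu_x = mu_y = 0).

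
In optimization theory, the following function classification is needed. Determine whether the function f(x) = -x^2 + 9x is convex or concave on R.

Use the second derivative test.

f(x) = -x^2 + 9x
f'(x) = -2x + 9
f''(x) = -2
Since f''(x) = -2 < 0 for all x, f is concave on R.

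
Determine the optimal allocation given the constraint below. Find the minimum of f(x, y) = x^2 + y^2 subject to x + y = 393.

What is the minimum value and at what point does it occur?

Substitute y = 393 - x into f(x,y) = x^2 + y^2:
g(x) = x^2 + (393 - x)^2 = 2x^2 - 786x + 154449
g'(x) = 4x - 786 = 0  =>  x = 393/2
y = 393 - 393/2 = 393/2
Minimum value = (393/2)^2 + (393/2)^2 = 154449/2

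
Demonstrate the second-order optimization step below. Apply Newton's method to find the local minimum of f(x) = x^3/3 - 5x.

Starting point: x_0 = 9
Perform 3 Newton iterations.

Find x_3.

f(x) = x^3/3 - 5x
f'(x) = x^2 - 5, f''(x) = 2x
Newton update: x_{n+1} = x_n - (x_n^2 - 5)/(2*x_n)
Step 1: x_0 = 9, f'=76, f''=18, x_1 = 43/9
Step 2: x_1 = 43/9, f'=1444/81, f''=86/9, x_2 = 1127/387
Step 3: x_2 = 1127/387, f'=521284/149769, f''=2254/387, x_3 = 1009487/436149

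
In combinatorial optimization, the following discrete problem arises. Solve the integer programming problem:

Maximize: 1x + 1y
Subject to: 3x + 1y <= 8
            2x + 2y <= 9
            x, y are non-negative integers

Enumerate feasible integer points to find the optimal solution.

Constraint 1: 3x + 1y <= 8
Constraint 2: 2x + 2y <= 9
Feasible x range (need y >= 0): 0 <= x <= min(8/3, 9/2) => x in {0, ..., 2}.
Enumerate feasible integer points row by row (the coefficient of y is 1 > 0, so for each x the largest feasible y gives the best value):
  x = 0: y <= min((8 - 3*0)/1, (9 - 2*0)/2) => y in {0, ..., 4}; best 1*0 + 1*4 = 4
  x = 1: y <= min((8 - 3*1)/1, (9 - 2*1)/2) => y in {0, ..., 3}; best 1*1 + 1*3 = 4
  x = 2: y <= min((8 - 3*2)/1, (9 - 2*2)/2) => y in {0, ..., 2}; best 1*2 + 1*2 = 4
The maximum 1x + 1y = 4 is achieved at x = 0, y = 4.
(The same value 4 is also attained at (1, 3), (2, 2).)
Check: 3*0 + 1*4 = 4 <= 8 and 2*0 + 2*4 = 8 <= 9.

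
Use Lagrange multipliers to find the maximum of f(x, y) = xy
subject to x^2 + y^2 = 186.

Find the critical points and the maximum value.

Lagrange conditions: y = 2*lambda*x and x = 2*lambda*y
If x = 0 then y = 0, violating the constraint, so x, y != 0.
Dividing: y/x = x/y => x^2 = y^2 => y = x or y = -x
Constraint: 2x^2 = 186 => x^2 = 93 => x = +/-sqrt(93)
Critical points: (sqrt(93), sqrt(93)), (-sqrt(93), -sqrt(93)), (sqrt(93), -sqrt(93)), (-sqrt(93), sqrt(93))
  y = x:  xy = x^2 = 93  at (sqrt(93), sqrt(93)) and (-sqrt(93), -sqrt(93))
  y = -x: xy = -x^2 = -93 at (sqrt(93), -sqrt(93)) and (-sqrt(93), sqrt(93))
Maximum xy = 93 at (sqrt(93), sqrt(93)) and (-sqrt(93), -sqrt(93))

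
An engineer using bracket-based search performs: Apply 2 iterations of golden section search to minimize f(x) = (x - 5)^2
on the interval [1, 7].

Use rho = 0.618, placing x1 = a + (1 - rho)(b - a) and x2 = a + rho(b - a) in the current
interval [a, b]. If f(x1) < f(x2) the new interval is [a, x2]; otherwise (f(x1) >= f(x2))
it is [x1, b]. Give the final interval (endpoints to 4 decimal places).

Golden section search for min of f(x) = (x - 5)^2 on [1, 7].
Each step: x1 = a + (1 - rho)(b - a), x2 = a + rho(b - a); if f(x1) < f(x2) keep [a, x2], otherwise keep [x1, b].
Step 1: [1.0000, 7.0000], x1=3.2920 (f=2.9173), x2=4.7080 (f=0.0853); f(x1) > f(x2) => keep [3.2920, 7.0000]
Step 2: [3.2920, 7.0000], x1=4.7085 (f=0.0850), x2=5.5835 (f=0.3405); f(x1) < f(x2) => keep [3.2920, 5.5835]
Final interval: [3.2920, 5.5835]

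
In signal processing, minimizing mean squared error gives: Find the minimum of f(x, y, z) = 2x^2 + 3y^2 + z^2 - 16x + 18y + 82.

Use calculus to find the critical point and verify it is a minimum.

f(x,y,z) = 2x^2 + 3y^2 + z^2 - 16x + 18y + 82
df/dx = 4x + (-16) = 0 => x = 4
df/dy = 6y + (18) = 0 => y = -3
df/dz = 2z + (0) = 0 => z = 0
f(4,-3,0) = 2*(4)^2 + 3*(-3)^2 + 1*(0)^2 + -16*(4) + 18*(-3) + 82 = 23
Hessian is diagonal with entries 4, 6, 2 > 0, confirmed minimum.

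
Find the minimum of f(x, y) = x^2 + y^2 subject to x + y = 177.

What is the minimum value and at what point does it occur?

Substitute y = 177 - x into f(x,y) = x^2 + y^2:
g(x) = x^2 + (177 - x)^2 = 2x^2 - 354x + 31329
g'(x) = 4x - 354 = 0  =>  x = 177/2
y = 177 - 177/2 = 177/2
Minimum value = (177/2)^2 + (177/2)^2 = 31329/2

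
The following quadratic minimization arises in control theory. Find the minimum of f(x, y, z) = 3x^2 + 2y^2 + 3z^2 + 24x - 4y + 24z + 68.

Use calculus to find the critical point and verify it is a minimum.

f(x,y,z) = 3x^2 + 2y^2 + 3z^2 + 24x - 4y + 24z + 68
df/dx = 6x + (24) = 0 => x = -4
df/dy = 4y + (-4) = 0 => y = 1
df/dz = 6z + (24) = 0 => z = -4
f(-4,1,-4) = 3*(-4)^2 + 2*(1)^2 + 3*(-4)^2 + 24*(-4) + -4*(1) + 24*(-4) + 68 = -30
Hessian is diagonal with entries 6, 4, 6 > 0, confirmed minimum.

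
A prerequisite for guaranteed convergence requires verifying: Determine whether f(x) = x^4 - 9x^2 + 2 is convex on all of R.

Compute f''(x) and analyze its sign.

f(x) = x^4 - 9x^2 + 2
f'(x) = 4x^3 + -18x
f''(x) = 12x^2 + -18
f''(0) = -18 < 0, so not convex near x = 0
Therefore, f is not globally convex on R.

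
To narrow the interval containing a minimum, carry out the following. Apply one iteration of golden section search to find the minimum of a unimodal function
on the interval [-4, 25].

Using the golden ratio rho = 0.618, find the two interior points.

Golden section search on [-4, 25].
Golden ratio rho = 0.618 (approx).
Interior points:
  x_1 = -4 + (1-0.618)*29 = 7.0780
  x_2 = -4 + 0.618*29 = 13.9220
Compare f(x_1) and f(x_2) to determine which subinterval to keep.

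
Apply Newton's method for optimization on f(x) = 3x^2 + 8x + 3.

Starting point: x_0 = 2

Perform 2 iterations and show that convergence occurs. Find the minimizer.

f(x) = 3x^2 + 8x + 3, f'(x) = 6x + (8), f''(x) = 6
Step 1: f'(2) = 20, x_1 = 2 - 20/6 = -4/3
Step 2: f'(-4/3) = 0, x_2 = -4/3 (converged)
Newton's method converges in 1 step for quadratics.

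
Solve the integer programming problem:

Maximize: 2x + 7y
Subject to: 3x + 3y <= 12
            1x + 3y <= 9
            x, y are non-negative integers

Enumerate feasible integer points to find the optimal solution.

Constraint 1: 3x + 3y <= 12
Constraint 2: 1x + 3y <= 9
Feasible x range (need y >= 0): 0 <= x <= min(12/3, 9/1) => x in {0, ..., 4}.
Enumerate feasible integer points row by row (the coefficient of y is 7 > 0, so for each x the largest feasible y gives the best value):
  x = 0: y <= min((12 - 3*0)/3, (9 - 1*0)/3) => y in {0, ..., 3}; best 2*0 + 7*3 = 21
  x = 1: y <= min((12 - 3*1)/3, (9 - 1*1)/3) => y in {0, ..., 2}; best 2*1 + 7*2 = 16
  x = 2: y <= min((12 - 3*2)/3, (9 - 1*2)/3) => y in {0, ..., 2}; best 2*2 + 7*2 = 18
  x = 3: y <= min((12 - 3*3)/3, (9 - 1*3)/3) => y in {0, ..., 1}; best 2*3 + 7*1 = 13
  x = 4: y <= min((12 - 3*4)/3, (9 - 1*4)/3) => y in {0}; best 2*4 + 7*0 = 8
The maximum 2x + 7y = 21 is achieved at x = 0, y = 3.
Check: 3*0 + 3*3 = 9 <= 12 and 1*0 + 3*3 = 9 <= 9.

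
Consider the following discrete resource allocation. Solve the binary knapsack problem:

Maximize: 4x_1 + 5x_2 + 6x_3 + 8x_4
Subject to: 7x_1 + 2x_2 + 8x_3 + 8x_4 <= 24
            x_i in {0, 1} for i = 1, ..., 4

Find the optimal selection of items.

Items: item 1 (v=4, w=7), item 2 (v=5, w=2), item 3 (v=6, w=8), item 4 (v=8, w=8)
Capacity: 24
Checking all 16 subsets (w = total weight, v = total value):
  {}: w = 0, v = 0
  {1}: w = 7, v = 4
  {2}: w = 2, v = 5
  {3}: w = 8, v = 6
  {4}: w = 8, v = 8
  {1, 2}: w = 9, v = 9
  {1, 3}: w = 15, v = 10
  {1, 4}: w = 15, v = 12
  {2, 3}: w = 10, v = 11
  {2, 4}: w = 10, v = 13
  {3, 4}: w = 16, v = 14
  {1, 2, 3}: w = 17, v = 15
  {1, 2, 4}: w = 17, v = 17
  {1, 3, 4}: w = 23, v = 18
  {2, 3, 4}: w = 18, v = 19
  {1, 2, 3, 4}: w = 25 > 24, infeasible
Best feasible subset: items [2, 3, 4]
Total weight: 18 <= 24, total value: 19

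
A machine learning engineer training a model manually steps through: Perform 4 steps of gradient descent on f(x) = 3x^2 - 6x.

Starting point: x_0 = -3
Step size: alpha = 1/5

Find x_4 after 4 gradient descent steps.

f(x) = 3x^2 - 6x, f'(x) = 6x + (-6)
Step 1: f'(-3) = -24, x_1 = -3 - 1/5 * -24 = 9/5
Step 2: f'(9/5) = 24/5, x_2 = 9/5 - 1/5 * 24/5 = 21/25
Step 3: f'(21/25) = -24/25, x_3 = 21/25 - 1/5 * -24/25 = 129/125
Step 4: f'(129/125) = 24/125, x_4 = 129/125 - 1/5 * 24/125 = 621/625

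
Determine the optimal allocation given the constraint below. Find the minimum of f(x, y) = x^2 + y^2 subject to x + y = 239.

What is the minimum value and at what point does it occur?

Substitute y = 239 - x into f(x,y) = x^2 + y^2:
g(x) = x^2 + (239 - x)^2 = 2x^2 - 478x + 57121
g'(x) = 4x - 478 = 0  =>  x = 239/2
y = 239 - 239/2 = 239/2
Minimum value = (239/2)^2 + (239/2)^2 = 57121/2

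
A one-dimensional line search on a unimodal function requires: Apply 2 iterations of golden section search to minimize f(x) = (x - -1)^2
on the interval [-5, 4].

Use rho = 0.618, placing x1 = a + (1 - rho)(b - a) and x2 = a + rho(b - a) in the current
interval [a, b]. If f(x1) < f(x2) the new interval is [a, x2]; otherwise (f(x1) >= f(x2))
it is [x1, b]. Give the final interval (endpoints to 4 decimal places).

Golden section search for min of f(x) = (x - -1)^2 on [-5, 4].
Each step: x1 = a + (1 - rho)(b - a), x2 = a + rho(b - a); if f(x1) < f(x2) keep [a, x2], otherwise keep [x1, b].
Step 1: [-5.0000, 4.0000], x1=-1.5620 (f=0.3158), x2=0.5620 (f=2.4398); f(x1) < f(x2) => keep [-5.0000, 0.5620]
Step 2: [-5.0000, 0.5620], x1=-2.8753 (f=3.5168), x2=-1.5627 (f=0.3166); f(x1) > f(x2) => keep [-2.8753, 0.5620]
Final interval: [-2.8753, 0.5620]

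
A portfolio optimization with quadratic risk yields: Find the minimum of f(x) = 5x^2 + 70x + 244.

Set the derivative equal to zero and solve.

f(x) = 5x^2 + 70x + 244
f'(x) = 10x + (70) = 0
x = -70/10 = -7
f(-7) = -1
Since f''(x) = 10 > 0, this is a minimum.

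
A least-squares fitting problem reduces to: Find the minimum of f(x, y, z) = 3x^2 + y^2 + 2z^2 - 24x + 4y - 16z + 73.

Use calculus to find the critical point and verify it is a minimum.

f(x,y,z) = 3x^2 + y^2 + 2z^2 - 24x + 4y - 16z + 73
df/dx = 6x + (-24) = 0 => x = 4
df/dy = 2y + (4) = 0 => y = -2
df/dz = 4z + (-16) = 0 => z = 4
f(4,-2,4) = 3*(4)^2 + 1*(-2)^2 + 2*(4)^2 + -24*(4) + 4*(-2) + -16*(4) + 73 = -11
Hessian is diagonal with entries 6, 2, 4 > 0, confirmed minimum.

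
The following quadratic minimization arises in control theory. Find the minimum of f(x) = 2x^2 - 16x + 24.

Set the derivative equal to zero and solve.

f(x) = 2x^2 - 16x + 24
f'(x) = 4x + (-16) = 0
x = 16/4 = 4
f(4) = -8
Since f''(x) = 4 > 0, this is a minimum.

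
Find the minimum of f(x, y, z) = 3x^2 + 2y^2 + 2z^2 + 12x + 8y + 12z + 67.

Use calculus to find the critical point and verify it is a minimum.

f(x,y,z) = 3x^2 + 2y^2 + 2z^2 + 12x + 8y + 12z + 67
df/dx = 6x + (12) = 0 => x = -2
df/dy = 4y + (8) = 0 => y = -2
df/dz = 4z + (12) = 0 => z = -3
f(-2,-2,-3) = 3*(-2)^2 + 2*(-2)^2 + 2*(-3)^2 + 12*(-2) + 8*(-2) + 12*(-3) + 67 = 29
Hessian is diagonal with entries 6, 4, 4 > 0, confirmed minimum.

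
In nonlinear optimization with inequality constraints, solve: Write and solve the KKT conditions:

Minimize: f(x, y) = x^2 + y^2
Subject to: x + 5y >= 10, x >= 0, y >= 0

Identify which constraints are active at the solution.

KKT conditions for min x^2 + y^2 s.t. 1x + 5y >= 10, x >= 0, y >= 0:
Stationarity: 2x = mu*1 + mu_x, 2y = mu*5 + mu_y, with mu, mu_x, mu_y >= 0
Complementary slackness: mu*(x + 5y - 10) = 0, mu_x*x = 0, mu_y*y = 0
(0, 0) is infeasible (1*0 + 5*0 < 10), so if mu = 0 stationarity would force x = mu_x/2 >= 0, y = mu_y/2 >= 0 with mu_x*x = mu_y*y = 0, i.e. x = y = 0: contradiction. Hence mu > 0 and x + 5y = 10 is active.
Try x > 0, y > 0 (so mu_x = mu_y = 0): x = 1*mu/2, y = 5*mu/2
Substitute: 1*(1*mu/2) + 5*(5*mu/2) = 10
  mu*26/2 = 10 => mu = 10/13
x* = 5/13 > 0, y* = 25/13 > 0, consistent with mu_x = mu_y = 0.
f is convex and the constraints are linear, so this KKT point is the global minimum.
f* = 50/13
Active constraints: x + 5y >= 10 (holds with equality, mu = 10/13 > 0); x >= 0 and y >= 0 are inactive (mu_x = mu_y = 0).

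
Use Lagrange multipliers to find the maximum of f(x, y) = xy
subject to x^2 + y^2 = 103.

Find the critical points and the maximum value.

Lagrange conditions: y = 2*lambda*x and x = 2*lambda*y
If x = 0 then y = 0, violating the constraint, so x, y != 0.
Dividing: y/x = x/y => x^2 = y^2 => y = x or y = -x
Constraint: 2x^2 = 103 => x^2 = 103/2 => x = +/-sqrt(103/2)
Critical points: (sqrt(103/2), sqrt(103/2)), (-sqrt(103/2), -sqrt(103/2)), (sqrt(103/2), -sqrt(103/2)), (-sqrt(103/2), sqrt(103/2))
  y = x:  xy = x^2 = 103/2  at (sqrt(103/2), sqrt(103/2)) and (-sqrt(103/2), -sqrt(103/2))
  y = -x: xy = -x^2 = -103/2 at (sqrt(103/2), -sqrt(103/2)) and (-sqrt(103/2), sqrt(103/2))
Maximum xy = 103/2 at (sqrt(103/2), sqrt(103/2)) and (-sqrt(103/2), -sqrt(103/2))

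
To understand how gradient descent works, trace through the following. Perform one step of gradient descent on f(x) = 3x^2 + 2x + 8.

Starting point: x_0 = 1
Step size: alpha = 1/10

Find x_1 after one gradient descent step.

f(x) = 3x^2 + 2x + 8
f'(x) = 6x + 2
f'(1) = 6*1 + (2) = 8
x_1 = x_0 - alpha * f'(x_0) = 1 - 1/10 * 8 = 1/5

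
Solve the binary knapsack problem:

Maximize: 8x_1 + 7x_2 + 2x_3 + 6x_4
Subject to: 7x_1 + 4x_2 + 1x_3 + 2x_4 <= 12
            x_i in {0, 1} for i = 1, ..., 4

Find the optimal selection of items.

Items: item 1 (v=8, w=7), item 2 (v=7, w=4), item 3 (v=2, w=1), item 4 (v=6, w=2)
Capacity: 12
Checking all 16 subsets (w = total weight, v = total value):
  {}: w = 0, v = 0
  {1}: w = 7, v = 8
  {2}: w = 4, v = 7
  {3}: w = 1, v = 2
  {4}: w = 2, v = 6
  {1, 2}: w = 11, v = 15
  {1, 3}: w = 8, v = 10
  {1, 4}: w = 9, v = 14
  {2, 3}: w = 5, v = 9
  {2, 4}: w = 6, v = 13
  {3, 4}: w = 3, v = 8
  {1, 2, 3}: w = 12, v = 17
  {1, 2, 4}: w = 13 > 12, infeasible
  {1, 3, 4}: w = 10, v = 16
  {2, 3, 4}: w = 7, v = 15
  {1, 2, 3, 4}: w = 14 > 12, infeasible
Best feasible subset: items [1, 2, 3]
Total weight: 12 <= 12, total value: 17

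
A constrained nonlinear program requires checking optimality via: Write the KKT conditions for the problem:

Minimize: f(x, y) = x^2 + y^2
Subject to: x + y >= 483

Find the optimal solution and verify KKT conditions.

KKT conditions for min x^2 + y^2 s.t. x + y >= 483:
Stationarity: 2x = mu, 2y = mu
So x = y = mu/2.
Complementary slackness: mu*(x + y - 483) = 0
Primal feasibility: x + y >= 483; dual feasibility: mu >= 0
If mu = 0 then x = y = 0, but 0 + 0 < 483 is infeasible, so the constraint is active.
Constraint active: x + y = 2*(mu/2) = 483 => mu = 483
x = y = 483/2, f = 233289/2
Verify: stationarity 2*(483/2) = 483 = mu; primal 483/2 + 483/2 = 483 >= 483; dual mu = 483 >= 0; complementary slackness 483*(483 - 483) = 0. All KKT conditions hold.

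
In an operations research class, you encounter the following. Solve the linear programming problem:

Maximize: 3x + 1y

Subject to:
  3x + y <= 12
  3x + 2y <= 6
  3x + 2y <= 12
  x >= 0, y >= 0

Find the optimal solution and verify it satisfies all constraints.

Feasible vertices: (0, 0), (0, 3), (2, 0)
Objective 3x + 1y at each vertex:
  (0, 0): 0
  (0, 3): 3
  (2, 0): 6
Maximum is 6 at (2, 0).
Verify constraints at (x, y) = (2, 0):
  3*2 + 1*0 = 6 <= 12
  3*2 + 2*0 = 6 <= 6 (active)
  3*2 + 2*0 = 6 <= 12
  x = 2 >= 0, y = 0 >= 0. All constraints satisfied.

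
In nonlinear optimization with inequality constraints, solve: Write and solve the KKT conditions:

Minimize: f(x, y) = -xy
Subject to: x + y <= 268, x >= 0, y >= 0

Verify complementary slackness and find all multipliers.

Problem: min -xy s.t. x + y <= 268 (multiplier lambda), x >= 0 (mu_x), y >= 0 (mu_y)
KKT stationarity: -y + lambda - mu_x = 0, -x + lambda - mu_y = 0, with lambda, mu_x, mu_y >= 0
Complementary slackness: lambda*(x + y - 268) = 0, mu_x*x = 0, mu_y*y = 0
If lambda = 0: y = -mu_x <= 0 and x = -mu_y <= 0 force x = y = 0 with f = 0; but x = y = 134 is feasible with f = -17956 < 0, so this is not the minimum. Hence lambda > 0 and x + y = 268.
Try x > 0, y > 0 (so mu_x = mu_y = 0): y = lambda, x = lambda => x = y = lambda
x + y = 268 => 2*lambda = 268 => lambda = 134
x* = y* = 134 > 0, consistent with mu_x = mu_y = 0.
(Any feasible point with x = 0 or y = 0 has f = 0 > -17956, so the minimum is not on those boundaries.)
min(-xy) = -17956 (i.e. max xy = 17956)
Multipliers: lambda = 134, mu_x = 0, mu_y = 0
Complementary slackness: lambda*(x + y - 268) = 134*(134 + 134 - 268) = 0, mu_x*x = 0*134 = 0, mu_y*y = 0*134 = 0. Satisfied.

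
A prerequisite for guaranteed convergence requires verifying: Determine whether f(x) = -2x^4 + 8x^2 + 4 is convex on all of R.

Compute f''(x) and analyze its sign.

f(x) = -2x^4 + 8x^2 + 4
f'(x) = -8x^3 + 16x
f''(x) = -24x^2 + 16
f''(x) = -24x^2 + 16 -> -inf as |x| -> inf
Therefore, f is not globally convex on R.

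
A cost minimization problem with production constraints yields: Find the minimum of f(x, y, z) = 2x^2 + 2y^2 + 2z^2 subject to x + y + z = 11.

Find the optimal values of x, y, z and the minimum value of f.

Using Lagrange multipliers on f = 2x^2 + 2y^2 + 2z^2 with constraint x + y + z = 11:
Conditions: 2*2*x = lambda, 2*2*y = lambda, 2*2*z = lambda
So x = lambda/4, y = lambda/4, z = lambda/4
Substituting into constraint: lambda * (3/4) = 11
lambda = 44/3
x = 11/3, y = 11/3, z = 11/3
Minimum value = 242/3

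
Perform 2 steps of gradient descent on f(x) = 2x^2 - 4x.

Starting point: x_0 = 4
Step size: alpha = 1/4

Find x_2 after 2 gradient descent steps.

f(x) = 2x^2 - 4x, f'(x) = 4x + (-4)
Step 1: f'(4) = 12, x_1 = 4 - 1/4 * 12 = 1
Step 2: f'(1) = 0, x_2 = 1 - 1/4 * 0 = 1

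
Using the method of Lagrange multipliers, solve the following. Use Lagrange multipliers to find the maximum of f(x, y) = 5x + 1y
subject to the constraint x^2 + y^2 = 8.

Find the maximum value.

Set up Lagrange conditions: grad f = lambda * grad g
  5 = 2*lambda*x
  1 = 2*lambda*y
From these: x/y = 5/1, so x = 5t, y = 1t for some t.
Substitute into constraint: (5t)^2 + (1t)^2 = 8
  t^2 * 26 = 8
  t = sqrt(8/26)
Maximum = 5*x + 1*y = (5^2 + 1^2)*t = 26 * sqrt(8/26) = sqrt(208)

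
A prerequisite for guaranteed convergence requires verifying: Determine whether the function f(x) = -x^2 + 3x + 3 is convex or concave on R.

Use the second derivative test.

f(x) = -x^2 + 3x + 3
f'(x) = -2x + 3
f''(x) = -2
Since f''(x) = -2 < 0 for all x, f is concave on R.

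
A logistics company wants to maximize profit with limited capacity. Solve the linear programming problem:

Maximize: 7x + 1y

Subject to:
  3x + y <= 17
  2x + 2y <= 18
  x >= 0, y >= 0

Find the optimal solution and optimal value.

Feasible vertices: (0, 0), (0, 9), (4, 5), (17/3, 0)
Objective 7x + 1y at each:
  (0, 0): 0
  (0, 9): 9
  (4, 5): 33
  (17/3, 0): 119/3
Maximum is 119/3 at (17/3, 0).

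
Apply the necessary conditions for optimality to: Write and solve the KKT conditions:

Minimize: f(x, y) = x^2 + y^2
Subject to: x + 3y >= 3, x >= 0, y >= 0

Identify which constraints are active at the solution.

KKT conditions for min x^2 + y^2 s.t. 1x + 3y >= 3, x >= 0, y >= 0:
Stationarity: 2x = mu*1 + mu_x, 2y = mu*3 + mu_y, with mu, mu_x, mu_y >= 0
Complementary slackness: mu*(x + 3y - 3) = 0, mu_x*x = 0, mu_y*y = 0
(0, 0) is infeasible (1*0 + 3*0 < 3), so if mu = 0 stationarity would force x = mu_x/2 >= 0, y = mu_y/2 >= 0 with mu_x*x = mu_y*y = 0, i.e. x = y = 0: contradiction. Hence mu > 0 and x + 3y = 3 is active.
Try x > 0, y > 0 (so mu_x = mu_y = 0): x = 1*mu/2, y = 3*mu/2
Substitute: 1*(1*mu/2) + 3*(3*mu/2) = 3
  mu*10/2 = 3 => mu = 3/5
x* = 3/10 > 0, y* = 9/10 > 0, consistent with mu_x = mu_y = 0.
f is convex and the constraints are linear, so this KKT point is the global minimum.
f* = 9/10
Active constraints: x + 3y >= 3 (holds with equality, mu = 3/5 > 0); x >= 0 and y >= 0 are inactive (mu_x = mu_y = 0).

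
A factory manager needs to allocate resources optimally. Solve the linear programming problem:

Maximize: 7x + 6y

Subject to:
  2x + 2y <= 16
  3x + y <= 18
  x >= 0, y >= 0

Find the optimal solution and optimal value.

Feasible vertices: (0, 0), (0, 8), (5, 3), (6, 0)
Objective 7x + 6y at each:
  (0, 0): 0
  (0, 8): 48
  (5, 3): 53
  (6, 0): 42
Maximum is 53 at (5, 3).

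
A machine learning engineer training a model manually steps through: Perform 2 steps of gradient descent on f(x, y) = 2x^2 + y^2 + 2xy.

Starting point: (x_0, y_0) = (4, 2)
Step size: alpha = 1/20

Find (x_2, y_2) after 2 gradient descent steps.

f(x,y) = 2x^2 + y^2 + 2xy
grad_x = 4x + 2y, grad_y = 2y + 2x
Step 1: grad = (20, 12), (3, 7/5)
Step 2: grad = (74/5, 44/5), (113/50, 24/25)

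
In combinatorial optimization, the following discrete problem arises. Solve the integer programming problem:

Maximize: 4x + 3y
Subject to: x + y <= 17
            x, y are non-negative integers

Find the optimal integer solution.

Objective: 4x + 3y, constraint: x + y <= 17
Coefficient of x is 4 >= coefficient of y is 3, so allocate the entire budget to x.
Optimal: x = 17, y = 0, value = 68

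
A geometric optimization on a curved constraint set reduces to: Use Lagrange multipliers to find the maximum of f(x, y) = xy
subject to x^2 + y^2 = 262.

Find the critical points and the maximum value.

Lagrange conditions: y = 2*lambda*x and x = 2*lambda*y
If x = 0 then y = 0, violating the constraint, so x, y != 0.
Dividing: y/x = x/y => x^2 = y^2 => y = x or y = -x
Constraint: 2x^2 = 262 => x^2 = 131 => x = +/-sqrt(131)
Critical points: (sqrt(131), sqrt(131)), (-sqrt(131), -sqrt(131)), (sqrt(131), -sqrt(131)), (-sqrt(131), sqrt(131))
  y = x:  xy = x^2 = 131  at (sqrt(131), sqrt(131)) and (-sqrt(131), -sqrt(131))
  y = -x: xy = -x^2 = -131 at (sqrt(131), -sqrt(131)) and (-sqrt(131), sqrt(131))
Maximum xy = 131 at (sqrt(131), sqrt(131)) and (-sqrt(131), -sqrt(131))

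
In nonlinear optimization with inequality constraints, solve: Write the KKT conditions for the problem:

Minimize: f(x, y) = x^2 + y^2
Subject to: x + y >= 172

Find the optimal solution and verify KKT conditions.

KKT conditions for min x^2 + y^2 s.t. x + y >= 172:
Stationarity: 2x = mu, 2y = mu
So x = y = mu/2.
Complementary slackness: mu*(x + y - 172) = 0
Primal feasibility: x + y >= 172; dual feasibility: mu >= 0
If mu = 0 then x = y = 0, but 0 + 0 < 172 is infeasible, so the constraint is active.
Constraint active: x + y = 2*(mu/2) = 172 => mu = 172
x = y = 86, f = 14792
Verify: stationarity 2*86 = 172 = mu; primal 86 + 86 = 172 >= 172; dual mu = 172 >= 0; complementary slackness 172*(172 - 172) = 0. All KKT conditions hold.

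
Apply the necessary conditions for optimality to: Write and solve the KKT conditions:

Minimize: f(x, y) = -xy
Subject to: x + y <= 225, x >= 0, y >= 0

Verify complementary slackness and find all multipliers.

Problem: min -xy s.t. x + y <= 225 (multiplier lambda), x >= 0 (mu_x), y >= 0 (mu_y)
KKT stationarity: -y + lambda - mu_x = 0, -x + lambda - mu_y = 0, with lambda, mu_x, mu_y >= 0
Complementary slackness: lambda*(x + y - 225) = 0, mu_x*x = 0, mu_y*y = 0
If lambda = 0: y = -mu_x <= 0 and x = -mu_y <= 0 force x = y = 0 with f = 0; but x = y = 225/2 is feasible with f = -50625/4 < 0, so this is not the minimum. Hence lambda > 0 and x + y = 225.
Try x > 0, y > 0 (so mu_x = mu_y = 0): y = lambda, x = lambda => x = y = lambda
x + y = 225 => 2*lambda = 225 => lambda = 225/2
x* = y* = 225/2 > 0, consistent with mu_x = mu_y = 0.
(Any feasible point with x = 0 or y = 0 has f = 0 > -50625/4, so the minimum is not on those boundaries.)
min(-xy) = -50625/4 (i.e. max xy = 50625/4)
Multipliers: lambda = 225/2, mu_x = 0, mu_y = 0
Complementary slackness: lambda*(x + y - 225) = 225/2*(225/2 + 225/2 - 225) = 0, mu_x*x = 0*225/2 = 0, mu_y*y = 0*225/2 = 0. Satisfied.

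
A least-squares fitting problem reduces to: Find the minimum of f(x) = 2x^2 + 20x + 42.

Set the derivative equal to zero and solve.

f(x) = 2x^2 + 20x + 42
f'(x) = 4x + (20) = 0
x = -20/4 = -5
f(-5) = -8
Since f''(x) = 4 > 0, this is a minimum.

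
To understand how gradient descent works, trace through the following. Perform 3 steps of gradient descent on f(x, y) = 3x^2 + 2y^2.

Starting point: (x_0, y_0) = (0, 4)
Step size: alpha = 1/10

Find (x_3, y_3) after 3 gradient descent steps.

f(x,y) = 3x^2 + 2y^2
grad_x = 6x + 0y, grad_y = 4y + 0x
Step 1: grad = (0, 16), (0, 12/5)
Step 2: grad = (0, 48/5), (0, 36/25)
Step 3: grad = (0, 144/25), (0, 108/125)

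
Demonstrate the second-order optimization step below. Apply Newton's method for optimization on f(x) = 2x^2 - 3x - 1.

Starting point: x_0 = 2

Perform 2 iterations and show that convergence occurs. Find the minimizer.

f(x) = 2x^2 - 3x - 1, f'(x) = 4x + (-3), f''(x) = 4
Step 1: f'(2) = 5, x_1 = 2 - 5/4 = 3/4
Step 2: f'(3/4) = 0, x_2 = 3/4 (converged)
Newton's method converges in 1 step for quadratics.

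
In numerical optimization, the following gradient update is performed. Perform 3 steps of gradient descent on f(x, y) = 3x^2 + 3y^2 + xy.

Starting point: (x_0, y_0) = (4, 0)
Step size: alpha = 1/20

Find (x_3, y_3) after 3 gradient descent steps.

f(x,y) = 3x^2 + 3y^2 + xy
grad_x = 6x + 1y, grad_y = 6y + 1x
Step 1: grad = (24, 4), (14/5, -1/5)
Step 2: grad = (83/5, 8/5), (197/100, -7/25)
Step 3: grad = (577/50, 29/100), (1393/1000, -589/2000)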